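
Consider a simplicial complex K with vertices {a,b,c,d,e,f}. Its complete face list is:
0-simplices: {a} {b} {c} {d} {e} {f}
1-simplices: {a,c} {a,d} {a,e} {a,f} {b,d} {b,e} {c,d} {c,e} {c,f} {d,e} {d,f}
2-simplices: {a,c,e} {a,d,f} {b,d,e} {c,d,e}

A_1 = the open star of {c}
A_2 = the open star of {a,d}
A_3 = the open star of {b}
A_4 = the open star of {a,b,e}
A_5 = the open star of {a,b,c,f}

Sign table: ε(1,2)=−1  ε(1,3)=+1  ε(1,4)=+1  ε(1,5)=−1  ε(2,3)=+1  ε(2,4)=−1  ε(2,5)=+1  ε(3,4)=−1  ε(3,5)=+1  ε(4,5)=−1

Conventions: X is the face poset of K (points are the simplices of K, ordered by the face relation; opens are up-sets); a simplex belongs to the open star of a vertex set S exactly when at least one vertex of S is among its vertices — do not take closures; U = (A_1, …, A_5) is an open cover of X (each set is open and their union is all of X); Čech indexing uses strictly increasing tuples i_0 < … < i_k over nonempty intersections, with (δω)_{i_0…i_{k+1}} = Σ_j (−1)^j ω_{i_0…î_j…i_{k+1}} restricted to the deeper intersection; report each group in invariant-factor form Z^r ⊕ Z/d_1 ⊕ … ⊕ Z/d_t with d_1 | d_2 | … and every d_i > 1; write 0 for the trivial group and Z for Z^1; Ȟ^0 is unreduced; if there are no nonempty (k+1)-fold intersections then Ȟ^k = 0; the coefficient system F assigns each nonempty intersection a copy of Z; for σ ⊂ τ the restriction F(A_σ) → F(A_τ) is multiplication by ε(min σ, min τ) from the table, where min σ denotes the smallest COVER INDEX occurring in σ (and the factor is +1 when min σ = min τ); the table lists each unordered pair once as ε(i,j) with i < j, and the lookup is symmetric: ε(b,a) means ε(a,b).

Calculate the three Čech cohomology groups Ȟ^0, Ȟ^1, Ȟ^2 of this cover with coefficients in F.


Ȟ^0(U;F) ≅ Z,  Ȟ^1(U;F) ≅ 0,  Ȟ^2(U;F) ≅ 0

nerve of the cover:
  A1={{c},{a,c},{c,d},{c,e},{c,f},{a,c,e},{c,d,e}} A2={{a},{d},{a,c},{a,d},{a,e},{a,f},{b,d},{c,d},{d,e},{d,f},{a,c,e},{a,d,f},{b,d,e},{c,d,e}} A3={{b},{b,d},{b,e},{b,d,e}} A4={{a},{b},{e},{a,c},{a,d},{a,e},{a,f},{b,d},{b,e},{c,e},{d,e},{a,c,e},{a,d,f},{b,d,e},{c,d,e}} A5={{a},{b},{c},{f},{a,c},{a,d},{a,e},{a,f},{b,d},{b,e},{c,d},{c,e},{c,f},{d,f},{a,c,e},{a,d,f},{b,d,e},{c,d,e}}
  A12={{a,c},{c,d},{a,c,e},{c,d,e}} A14={{a,c},{c,e},{a,c,e},{c,d,e}} A15={{c},{a,c},{c,d},{c,e},{c,f},{a,c,e},{c,d,e}} A23={{b,d},{b,d,e}} A24={{a},{a,c},{a,d},{a,e},{a,f},{b,d},{d,e},{a,c,e},{a,d,f},{b,d,e},{c,d,e}} A25={{a},{a,c},{a,d},{a,e},{a,f},{b,d},{c,d},{d,f},{a,c,e},{a,d,f},{b,d,e},{c,d,e}} A34={{b},{b,d},{b,e},{b,d,e}} A35={{b},{b,d},{b,e},{b,d,e}} A45={{a},{b},{a,c},{a,d},{a,e},{a,f},{b,d},{b,e},{c,e},{a,c,e},{a,d,f},{b,d,e},{c,d,e}}
  A124={{a,c},{a,c,e},{c,d,e}} A125={{a,c},{c,d},{a,c,e},{c,d,e}} A145={{a,c},{c,e},{a,c,e},{c,d,e}} A234={{b,d},{b,d,e}} A235={{b,d},{b,d,e}} A245={{a},{a,c},{a,d},{a,e},{a,f},{b,d},{a,c,e},{a,d,f},{b,d,e},{c,d,e}} A345={{b},{b,d},{b,e},{b,d,e}}
  A1245={{a,c},{a,c,e},{c,d,e}} A2345={{b,d},{b,d,e}}
C dims 5,9,7,2; δ0: rk 4, SNF 1^4; δ1: rk 5, SNF 1^5; δ2: rk 2, SNF 1^2
Ȟ^0 = (5 − 4) − 0 = 1, so Ȟ^0 ≅ Z
Ȟ^1 = (9 − 5) − 4 = 0, so Ȟ^1 ≅ 0
Ȟ^2 = (7 − 2) − 5 = 0, so Ȟ^2 ≅ 0


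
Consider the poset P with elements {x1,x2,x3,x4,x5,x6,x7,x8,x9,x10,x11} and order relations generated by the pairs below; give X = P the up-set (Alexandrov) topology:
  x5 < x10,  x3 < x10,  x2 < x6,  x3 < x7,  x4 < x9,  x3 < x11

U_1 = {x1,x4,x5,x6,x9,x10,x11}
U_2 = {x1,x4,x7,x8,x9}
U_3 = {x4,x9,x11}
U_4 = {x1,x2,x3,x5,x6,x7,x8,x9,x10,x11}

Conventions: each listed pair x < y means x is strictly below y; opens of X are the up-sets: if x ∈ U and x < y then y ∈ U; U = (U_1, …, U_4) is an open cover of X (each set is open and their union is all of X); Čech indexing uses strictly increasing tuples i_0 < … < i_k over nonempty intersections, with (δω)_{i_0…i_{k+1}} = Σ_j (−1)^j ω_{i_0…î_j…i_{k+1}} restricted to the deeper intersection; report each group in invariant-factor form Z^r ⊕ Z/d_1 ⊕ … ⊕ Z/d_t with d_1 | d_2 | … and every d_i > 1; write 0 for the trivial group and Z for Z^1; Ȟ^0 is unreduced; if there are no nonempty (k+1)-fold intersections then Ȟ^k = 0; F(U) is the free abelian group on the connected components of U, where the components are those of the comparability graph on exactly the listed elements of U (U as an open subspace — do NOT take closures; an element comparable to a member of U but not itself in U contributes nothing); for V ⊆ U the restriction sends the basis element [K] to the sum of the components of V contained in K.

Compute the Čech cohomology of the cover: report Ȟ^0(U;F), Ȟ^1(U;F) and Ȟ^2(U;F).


nerve simplices:
  U12={x1,x4,x9} U13={x4,x9,x11} U14={x1,x5,x6,x9,x10,x11} U23={x4,x9} U24={x1,x7,x8,x9} U34={x9,x11}
  U123={x4,x9} U124={x1,x9} U134={x9,x11} U234={x9}
  U1234={x9}
components per intersection:
  U1: {x1} {x4,x9} {x5,x10} {x6} {x11}
  U2: {x1} {x4,x9} {x7} {x8}
  U3: {x4,x9} {x11}
  U4: {x1} {x2,x6} {x3,x5,x7,x10,x11} {x8} {x9}
  U12: {x1} {x4,x9}
  U13: {x4,x9} {x11}
  U14: {x1} {x5,x10} {x6} {x9} {x11}
  U23: {x4,x9}
  U24: {x1} {x7} {x8} {x9}
  U34: {x9} {x11}
  U123: {x4,x9}
  U124: {x1} {x9}
  U134: {x9} {x11}
  U234: {x9}
  U1234: {x9}
C dims 16,16,6,1; δ0: rk 11, SNF 1^11; δ1: rk 5, SNF 1^5; δ2: rk 1, SNF 1^1
degree 0: 16−11−0 = 5 → Ȟ^0 ≅ Z^5
degree 1: 16−5−11 = 0 → Ȟ^1 ≅ 0
degree 2: 6−1−5 = 0 → Ȟ^2 ≅ 0

Ȟ^0(U;F) ≅ Z^5,  Ȟ^1(U;F) ≅ 0,  Ȟ^2(U;F) ≅ 0


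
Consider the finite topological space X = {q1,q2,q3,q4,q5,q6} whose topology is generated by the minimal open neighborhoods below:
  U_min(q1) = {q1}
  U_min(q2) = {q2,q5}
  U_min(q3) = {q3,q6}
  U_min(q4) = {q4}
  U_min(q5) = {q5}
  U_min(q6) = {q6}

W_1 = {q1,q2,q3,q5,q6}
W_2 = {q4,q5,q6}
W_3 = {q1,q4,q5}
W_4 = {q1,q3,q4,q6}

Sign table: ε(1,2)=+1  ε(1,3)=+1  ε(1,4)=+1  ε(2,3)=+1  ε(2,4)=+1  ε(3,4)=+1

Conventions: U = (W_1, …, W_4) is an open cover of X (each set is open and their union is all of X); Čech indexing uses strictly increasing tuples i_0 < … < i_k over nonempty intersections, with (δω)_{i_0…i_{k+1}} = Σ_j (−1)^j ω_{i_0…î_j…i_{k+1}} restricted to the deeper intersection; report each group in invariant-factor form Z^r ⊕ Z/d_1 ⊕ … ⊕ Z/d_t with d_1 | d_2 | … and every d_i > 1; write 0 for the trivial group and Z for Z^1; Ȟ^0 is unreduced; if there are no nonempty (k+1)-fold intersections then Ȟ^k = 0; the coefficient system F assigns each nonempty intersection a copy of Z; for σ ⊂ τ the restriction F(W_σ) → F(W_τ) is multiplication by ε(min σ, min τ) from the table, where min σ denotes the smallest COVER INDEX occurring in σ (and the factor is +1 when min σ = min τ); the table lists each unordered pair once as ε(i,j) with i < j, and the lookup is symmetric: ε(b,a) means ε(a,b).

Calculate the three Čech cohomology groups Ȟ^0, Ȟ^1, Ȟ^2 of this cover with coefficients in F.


nonempty overlaps:
  W12={q5,q6} W13={q1,q5} W14={q1,q3,q6} W23={q4,q5} W24={q4,q6} W34={q1,q4}
  W123={q5} W124={q6} W134={q1} W234={q4}
C dims 4,6,4; δ0: rk 3, SNF 1^3; δ1: rk 3, SNF 1^3
degree 0: 4−3−0 = 1 → Ȟ^0 ≅ Z
degree 1: 6−3−3 = 0 → Ȟ^1 ≅ 0
degree 2: 4−0−3 = 1 → Ȟ^2 ≅ Z

Ȟ^0 ≅ Z, Ȟ^1 ≅ 0 and Ȟ^2 ≅ Z


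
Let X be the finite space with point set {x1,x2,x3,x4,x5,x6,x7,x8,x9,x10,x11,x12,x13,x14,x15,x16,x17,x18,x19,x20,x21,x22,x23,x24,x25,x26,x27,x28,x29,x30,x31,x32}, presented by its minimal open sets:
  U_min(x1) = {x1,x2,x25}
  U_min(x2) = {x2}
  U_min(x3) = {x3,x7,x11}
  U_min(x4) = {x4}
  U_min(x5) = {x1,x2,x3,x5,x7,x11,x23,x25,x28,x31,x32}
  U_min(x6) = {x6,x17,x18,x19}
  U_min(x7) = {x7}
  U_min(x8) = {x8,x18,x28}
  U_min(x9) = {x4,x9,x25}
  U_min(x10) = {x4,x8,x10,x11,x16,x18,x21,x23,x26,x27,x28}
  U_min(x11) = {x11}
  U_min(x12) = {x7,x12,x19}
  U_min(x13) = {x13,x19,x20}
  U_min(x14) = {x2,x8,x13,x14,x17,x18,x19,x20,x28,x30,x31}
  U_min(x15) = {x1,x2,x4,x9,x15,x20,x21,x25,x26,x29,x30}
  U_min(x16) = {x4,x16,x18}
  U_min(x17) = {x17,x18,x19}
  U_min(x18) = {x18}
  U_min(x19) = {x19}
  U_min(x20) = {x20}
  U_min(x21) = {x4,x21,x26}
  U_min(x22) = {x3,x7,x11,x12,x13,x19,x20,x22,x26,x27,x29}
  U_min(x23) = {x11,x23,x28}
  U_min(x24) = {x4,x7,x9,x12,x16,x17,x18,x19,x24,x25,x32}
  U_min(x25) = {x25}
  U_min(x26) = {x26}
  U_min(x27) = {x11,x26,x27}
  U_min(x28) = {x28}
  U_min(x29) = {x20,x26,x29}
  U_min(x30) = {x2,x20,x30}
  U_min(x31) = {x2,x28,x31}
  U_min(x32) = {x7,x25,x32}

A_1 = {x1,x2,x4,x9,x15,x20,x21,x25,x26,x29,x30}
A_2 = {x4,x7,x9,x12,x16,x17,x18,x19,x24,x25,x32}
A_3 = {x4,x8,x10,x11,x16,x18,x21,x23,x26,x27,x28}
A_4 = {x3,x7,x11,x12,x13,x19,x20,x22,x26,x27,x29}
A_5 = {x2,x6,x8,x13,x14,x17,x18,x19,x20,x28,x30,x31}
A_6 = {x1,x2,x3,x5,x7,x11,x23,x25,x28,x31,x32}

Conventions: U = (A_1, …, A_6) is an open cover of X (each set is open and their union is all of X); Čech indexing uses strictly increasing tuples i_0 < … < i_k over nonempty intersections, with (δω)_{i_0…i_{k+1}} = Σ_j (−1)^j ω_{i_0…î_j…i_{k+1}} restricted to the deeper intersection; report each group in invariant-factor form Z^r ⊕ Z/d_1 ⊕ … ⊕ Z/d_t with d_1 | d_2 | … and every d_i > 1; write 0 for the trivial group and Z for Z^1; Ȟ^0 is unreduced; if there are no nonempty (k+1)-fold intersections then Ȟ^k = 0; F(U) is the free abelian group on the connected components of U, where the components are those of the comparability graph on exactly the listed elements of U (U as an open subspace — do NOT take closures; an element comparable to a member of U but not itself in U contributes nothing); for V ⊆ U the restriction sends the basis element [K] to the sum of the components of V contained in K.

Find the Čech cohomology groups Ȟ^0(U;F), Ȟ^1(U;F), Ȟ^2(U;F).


intersection data:
  A12={x4,x9,x25} A13={x4,x21,x26} A14={x20,x26,x29} A15={x2,x20,x30} A16={x1,x2,x25} A23={x4,x16,x18} A24={x7,x12,x19} A25={x17,x18,x19} A26={x7,x25,x32} A34={x11,x26,x27} A35={x8,x18,x28} A36={x11,x23,x28} A45={x13,x19,x20} A46={x3,x7,x11} A56={x2,x28,x31}
  A123={x4} A126={x25} A134={x26} A145={x20} A156={x2} A235={x18} A245={x19} A246={x7} A346={x11} A356={x28}
components per intersection:
  A1: {x1,x2,x4,x9,x15,x20,x21,x25,x26,x29,x30}
  A2: {x4,x7,x9,x12,x16,x17,x18,x19,x24,x25,x32}
  A3: {x4,x8,x10,x11,x16,x18,x21,x23,x26,x27,x28}
  A4: {x3,x7,x11,x12,x13,x19,x20,x22,x26,x27,x29}
  A5: {x2,x6,x8,x13,x14,x17,x18,x19,x20,x28,x30,x31}
  A6: {x1,x2,x3,x5,x7,x11,x23,x25,x28,x31,x32}
  A12: {x4,x9,x25}
  A13: {x4,x21,x26}
  A14: {x20,x26,x29}
  A15: {x2,x20,x30}
  A16: {x1,x2,x25}
  A23: {x4,x16,x18}
  A24: {x7,x12,x19}
  A25: {x17,x18,x19}
  A26: {x7,x25,x32}
  A34: {x11,x26,x27}
  A35: {x8,x18,x28}
  A36: {x11,x23,x28}
  A45: {x13,x19,x20}
  A46: {x3,x7,x11}
  A56: {x2,x28,x31}
  A123: {x4}
  A126: {x25}
  A134: {x26}
  A145: {x20}
  A156: {x2}
  A235: {x18}
  A245: {x19}
  A246: {x7}
  A346: {x11}
  A356: {x28}
C dims 6,15,10; δ0: rk 5, SNF 1^5; δ1: rk 10, SNF 1^9·2
Ȟ^0 = (6 − 5) − 0 = 1, so Ȟ^0 ≅ Z
Ȟ^1 = (15 − 10) − 5 = 0, so Ȟ^1 ≅ 0
Ȟ^2 = (10 − 0) − 10 = 0 plus torsion [2], so Ȟ^2 ≅ Z/2

Ȟ^0 ≅ Z, Ȟ^1 ≅ 0, Ȟ^2 ≅ Z/2


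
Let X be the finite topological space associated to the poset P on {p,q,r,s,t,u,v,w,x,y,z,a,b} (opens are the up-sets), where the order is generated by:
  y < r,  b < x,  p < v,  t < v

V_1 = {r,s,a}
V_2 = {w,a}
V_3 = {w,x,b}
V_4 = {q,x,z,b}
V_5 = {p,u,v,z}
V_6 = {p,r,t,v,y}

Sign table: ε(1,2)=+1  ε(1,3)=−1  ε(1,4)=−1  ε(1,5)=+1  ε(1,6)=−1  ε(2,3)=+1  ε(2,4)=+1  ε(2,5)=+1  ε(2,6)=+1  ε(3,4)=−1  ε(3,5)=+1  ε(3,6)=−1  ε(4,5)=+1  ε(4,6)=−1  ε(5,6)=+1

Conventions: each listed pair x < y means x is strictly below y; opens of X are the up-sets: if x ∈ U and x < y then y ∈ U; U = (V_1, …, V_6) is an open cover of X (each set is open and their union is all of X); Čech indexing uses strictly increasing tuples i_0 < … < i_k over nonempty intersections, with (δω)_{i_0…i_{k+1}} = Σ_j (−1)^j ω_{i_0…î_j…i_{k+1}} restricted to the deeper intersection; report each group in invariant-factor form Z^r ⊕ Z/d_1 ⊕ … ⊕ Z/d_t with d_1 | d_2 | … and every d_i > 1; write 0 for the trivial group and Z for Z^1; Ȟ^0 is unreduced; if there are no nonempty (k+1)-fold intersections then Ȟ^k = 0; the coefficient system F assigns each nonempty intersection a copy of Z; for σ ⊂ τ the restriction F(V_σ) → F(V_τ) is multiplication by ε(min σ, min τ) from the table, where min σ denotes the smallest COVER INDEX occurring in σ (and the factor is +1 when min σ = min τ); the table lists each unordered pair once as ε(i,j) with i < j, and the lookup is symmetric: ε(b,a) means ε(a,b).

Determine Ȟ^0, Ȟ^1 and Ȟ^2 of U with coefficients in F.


intersection data:
  V12={a} V16={r} V23={w} V34={x,b} V45={z} V56={p,v}
C dims 6,6; δ0: rk 5, SNF 1^5
Ȟ^0 = (6 − 5) − 0 = 1, so Ȟ^0 ≅ Z
Ȟ^1 = (6 − 0) − 5 = 1, so Ȟ^1 ≅ Z
Ȟ^2 = (0 − 0) − 0 = 0, so Ȟ^2 ≅ 0

Ȟ^0 = Z; Ȟ^1 = Z; Ȟ^2 = 0


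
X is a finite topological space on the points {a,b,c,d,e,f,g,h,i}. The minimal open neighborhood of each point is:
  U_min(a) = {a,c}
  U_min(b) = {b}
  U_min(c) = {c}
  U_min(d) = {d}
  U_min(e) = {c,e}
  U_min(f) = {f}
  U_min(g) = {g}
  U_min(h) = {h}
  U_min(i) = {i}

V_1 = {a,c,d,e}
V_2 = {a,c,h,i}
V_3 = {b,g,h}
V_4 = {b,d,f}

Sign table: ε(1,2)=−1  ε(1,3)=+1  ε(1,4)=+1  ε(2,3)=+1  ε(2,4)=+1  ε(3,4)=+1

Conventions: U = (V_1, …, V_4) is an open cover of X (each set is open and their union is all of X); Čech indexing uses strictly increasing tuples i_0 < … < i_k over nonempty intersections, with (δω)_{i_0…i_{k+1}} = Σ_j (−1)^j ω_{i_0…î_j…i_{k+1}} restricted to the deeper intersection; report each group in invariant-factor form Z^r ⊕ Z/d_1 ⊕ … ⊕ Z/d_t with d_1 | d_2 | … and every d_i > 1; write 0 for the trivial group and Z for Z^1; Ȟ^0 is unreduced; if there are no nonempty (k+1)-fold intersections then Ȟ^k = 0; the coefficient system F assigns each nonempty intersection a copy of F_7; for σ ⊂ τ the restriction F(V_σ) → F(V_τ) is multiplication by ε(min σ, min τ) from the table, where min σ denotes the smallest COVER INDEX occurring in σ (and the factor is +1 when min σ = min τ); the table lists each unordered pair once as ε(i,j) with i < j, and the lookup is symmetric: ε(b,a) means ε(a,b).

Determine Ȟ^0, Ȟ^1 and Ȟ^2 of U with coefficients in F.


intersection data:
  V12={a,c} V14={d} V23={h} V34={b}
C dims 4,4; δ0: rk_F7 4
Ȟ^0 = (4 − 4) − 0 = 0, so Ȟ^0 ≅ 0
Ȟ^1 = (4 − 0) − 4 = 0, so Ȟ^1 ≅ 0
Ȟ^2 = (0 − 0) − 0 = 0, so Ȟ^2 ≅ 0

Ȟ^0(U;F) ≅ 0; Ȟ^1(U;F) ≅ 0; Ȟ^2(U;F) ≅ 0


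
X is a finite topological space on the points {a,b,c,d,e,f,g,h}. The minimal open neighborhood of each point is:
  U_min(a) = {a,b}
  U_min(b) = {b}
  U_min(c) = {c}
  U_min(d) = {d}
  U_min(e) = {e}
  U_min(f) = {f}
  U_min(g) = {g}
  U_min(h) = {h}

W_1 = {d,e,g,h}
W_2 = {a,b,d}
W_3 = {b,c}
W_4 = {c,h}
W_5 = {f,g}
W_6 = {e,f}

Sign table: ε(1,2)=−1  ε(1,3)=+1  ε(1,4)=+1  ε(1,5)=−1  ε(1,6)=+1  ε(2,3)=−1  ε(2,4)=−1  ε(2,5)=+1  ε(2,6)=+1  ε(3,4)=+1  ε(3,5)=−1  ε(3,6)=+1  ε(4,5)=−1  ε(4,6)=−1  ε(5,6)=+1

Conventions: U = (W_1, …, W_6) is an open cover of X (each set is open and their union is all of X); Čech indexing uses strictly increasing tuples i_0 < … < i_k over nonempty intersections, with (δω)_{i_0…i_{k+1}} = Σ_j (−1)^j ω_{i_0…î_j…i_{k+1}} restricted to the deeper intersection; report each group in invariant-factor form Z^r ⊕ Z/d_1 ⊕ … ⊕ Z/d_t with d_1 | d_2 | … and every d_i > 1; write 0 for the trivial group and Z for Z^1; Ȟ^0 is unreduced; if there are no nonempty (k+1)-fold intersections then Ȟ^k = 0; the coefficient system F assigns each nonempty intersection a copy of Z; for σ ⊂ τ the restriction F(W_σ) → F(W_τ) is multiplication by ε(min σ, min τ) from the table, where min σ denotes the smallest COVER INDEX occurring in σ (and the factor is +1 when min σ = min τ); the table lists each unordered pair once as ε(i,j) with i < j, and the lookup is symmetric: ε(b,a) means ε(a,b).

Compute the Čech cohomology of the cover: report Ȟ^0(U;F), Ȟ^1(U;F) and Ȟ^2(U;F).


nonempty intersections:
  W12={d} W14={h} W15={g} W16={e} W23={b} W34={c} W56={f}
C dims 6,7; δ0: rk 6, SNF 1^5·2
Ȟ^0: (6−6)−0=0 ⇒ 0
Ȟ^1: (7−0)−6=1 plus torsion [2] ⇒ Z ⊕ Z/2
Ȟ^2: (0−0)−0=0 ⇒ 0

Ȟ^0(U;F) ≅ 0, Ȟ^1(U;F) ≅ Z ⊕ Z/2 and Ȟ^2(U;F) ≅ 0


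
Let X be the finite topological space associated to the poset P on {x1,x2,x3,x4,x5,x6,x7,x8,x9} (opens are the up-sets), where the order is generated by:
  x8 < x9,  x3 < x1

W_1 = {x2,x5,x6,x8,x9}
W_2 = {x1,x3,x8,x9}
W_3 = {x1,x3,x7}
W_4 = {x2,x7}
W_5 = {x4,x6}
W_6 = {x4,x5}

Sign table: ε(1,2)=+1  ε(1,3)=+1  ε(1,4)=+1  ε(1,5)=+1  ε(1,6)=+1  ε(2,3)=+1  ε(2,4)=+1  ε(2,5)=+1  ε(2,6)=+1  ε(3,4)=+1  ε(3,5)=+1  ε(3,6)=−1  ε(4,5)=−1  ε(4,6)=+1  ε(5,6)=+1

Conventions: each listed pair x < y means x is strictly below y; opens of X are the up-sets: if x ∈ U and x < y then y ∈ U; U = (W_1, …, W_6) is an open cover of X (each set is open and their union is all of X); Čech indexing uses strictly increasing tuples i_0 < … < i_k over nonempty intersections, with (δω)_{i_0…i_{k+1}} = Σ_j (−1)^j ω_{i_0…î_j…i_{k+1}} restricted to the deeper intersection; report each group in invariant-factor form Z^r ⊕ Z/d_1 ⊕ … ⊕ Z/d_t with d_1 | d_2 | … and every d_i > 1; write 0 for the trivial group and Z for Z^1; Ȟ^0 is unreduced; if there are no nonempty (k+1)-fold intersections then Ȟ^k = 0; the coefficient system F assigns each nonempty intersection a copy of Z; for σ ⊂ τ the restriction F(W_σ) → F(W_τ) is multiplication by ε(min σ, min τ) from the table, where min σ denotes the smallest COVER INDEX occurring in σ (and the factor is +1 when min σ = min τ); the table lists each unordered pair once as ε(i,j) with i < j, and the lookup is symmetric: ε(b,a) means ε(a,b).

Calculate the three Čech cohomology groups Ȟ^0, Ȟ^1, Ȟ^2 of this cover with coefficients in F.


Ȟ^0 = Z, Ȟ^1 = Z^2, Ȟ^2 = 0

nerve of the cover:
  W12={x8,x9} W14={x2} W15={x6} W16={x5} W23={x1,x3} W34={x7} W56={x4}
C dims 6,7; δ0: rk 5, SNF 1^5
Ȟ^0 = (6 − 5) − 0 = 1, so Ȟ^0 ≅ Z
Ȟ^1 = (7 − 0) − 5 = 2, so Ȟ^1 ≅ Z^2
Ȟ^2 = (0 − 0) − 0 = 0, so Ȟ^2 ≅ 0


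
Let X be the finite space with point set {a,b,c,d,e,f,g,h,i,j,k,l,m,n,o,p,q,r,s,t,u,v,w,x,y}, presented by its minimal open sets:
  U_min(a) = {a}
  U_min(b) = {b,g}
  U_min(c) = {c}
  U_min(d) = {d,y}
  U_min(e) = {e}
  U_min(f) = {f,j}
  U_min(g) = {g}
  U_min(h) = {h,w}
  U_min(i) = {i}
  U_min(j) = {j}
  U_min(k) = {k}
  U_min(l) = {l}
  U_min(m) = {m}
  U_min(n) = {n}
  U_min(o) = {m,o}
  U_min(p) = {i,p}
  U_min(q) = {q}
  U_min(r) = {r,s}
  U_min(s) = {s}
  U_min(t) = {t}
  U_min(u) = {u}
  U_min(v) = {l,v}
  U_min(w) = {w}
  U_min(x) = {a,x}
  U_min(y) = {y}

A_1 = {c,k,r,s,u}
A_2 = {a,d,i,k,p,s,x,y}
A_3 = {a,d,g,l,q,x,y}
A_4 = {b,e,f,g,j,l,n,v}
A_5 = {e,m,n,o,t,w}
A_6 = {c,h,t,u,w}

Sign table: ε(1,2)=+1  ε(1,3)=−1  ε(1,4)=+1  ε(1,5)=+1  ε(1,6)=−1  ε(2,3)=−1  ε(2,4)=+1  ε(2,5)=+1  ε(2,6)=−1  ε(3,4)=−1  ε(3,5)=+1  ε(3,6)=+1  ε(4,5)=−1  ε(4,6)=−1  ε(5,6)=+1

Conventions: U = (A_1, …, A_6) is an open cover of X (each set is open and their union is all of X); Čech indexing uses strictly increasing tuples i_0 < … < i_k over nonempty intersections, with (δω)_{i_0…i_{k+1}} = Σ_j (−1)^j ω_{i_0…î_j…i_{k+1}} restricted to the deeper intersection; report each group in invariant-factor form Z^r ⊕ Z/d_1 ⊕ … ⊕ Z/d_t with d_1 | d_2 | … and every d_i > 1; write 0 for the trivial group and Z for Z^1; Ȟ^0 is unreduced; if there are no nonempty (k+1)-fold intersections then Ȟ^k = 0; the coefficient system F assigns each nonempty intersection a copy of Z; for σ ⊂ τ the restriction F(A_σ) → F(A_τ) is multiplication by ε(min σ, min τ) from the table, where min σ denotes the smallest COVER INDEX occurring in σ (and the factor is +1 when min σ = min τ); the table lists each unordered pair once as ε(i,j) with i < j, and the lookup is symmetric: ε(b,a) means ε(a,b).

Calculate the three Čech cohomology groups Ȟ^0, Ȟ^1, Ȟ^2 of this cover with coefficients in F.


nerve of the cover:
  A12={k,s} A16={c,u} A23={a,d,x,y} A34={g,l} A45={e,n} A56={t,w}
C dims 6,6; δ0: rk 5, SNF 1^5
Ȟ^0 = (6 − 5) − 0 = 1, so Ȟ^0 ≅ Z
Ȟ^1 = (6 − 0) − 5 = 1, so Ȟ^1 ≅ Z
Ȟ^2 = (0 − 0) − 0 = 0, so Ȟ^2 ≅ 0

Ȟ^0 = Z,  Ȟ^1 = Z,  Ȟ^2 = 0


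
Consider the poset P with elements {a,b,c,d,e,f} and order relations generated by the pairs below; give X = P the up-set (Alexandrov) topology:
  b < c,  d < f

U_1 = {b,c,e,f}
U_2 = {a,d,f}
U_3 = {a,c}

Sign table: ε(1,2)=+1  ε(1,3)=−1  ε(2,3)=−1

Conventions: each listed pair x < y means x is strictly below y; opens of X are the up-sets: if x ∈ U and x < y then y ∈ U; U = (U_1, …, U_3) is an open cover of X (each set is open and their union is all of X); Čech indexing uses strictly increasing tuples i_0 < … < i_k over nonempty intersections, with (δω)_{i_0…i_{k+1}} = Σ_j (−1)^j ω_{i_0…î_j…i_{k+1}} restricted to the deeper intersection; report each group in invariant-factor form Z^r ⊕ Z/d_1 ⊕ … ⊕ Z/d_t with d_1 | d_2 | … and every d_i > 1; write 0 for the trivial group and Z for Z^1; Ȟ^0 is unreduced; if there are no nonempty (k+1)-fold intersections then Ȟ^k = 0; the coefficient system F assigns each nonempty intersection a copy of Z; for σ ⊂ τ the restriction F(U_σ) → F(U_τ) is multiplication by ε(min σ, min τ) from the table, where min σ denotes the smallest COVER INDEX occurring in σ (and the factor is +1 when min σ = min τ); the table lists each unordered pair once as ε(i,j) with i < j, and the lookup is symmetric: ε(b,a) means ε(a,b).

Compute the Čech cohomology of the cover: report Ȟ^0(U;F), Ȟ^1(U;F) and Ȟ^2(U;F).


Ȟ^0 ≅ Z; Ȟ^1 ≅ Z; Ȟ^2 ≅ 0

nonempty intersections:
  U12={f} U13={c} U23={a}
C dims 3,3; δ0: rk 2, SNF 1^2
Ȟ^0: (3−2)−0=1 ⇒ Z
Ȟ^1: (3−0)−2=1 ⇒ Z
Ȟ^2: (0−0)−0=0 ⇒ 0


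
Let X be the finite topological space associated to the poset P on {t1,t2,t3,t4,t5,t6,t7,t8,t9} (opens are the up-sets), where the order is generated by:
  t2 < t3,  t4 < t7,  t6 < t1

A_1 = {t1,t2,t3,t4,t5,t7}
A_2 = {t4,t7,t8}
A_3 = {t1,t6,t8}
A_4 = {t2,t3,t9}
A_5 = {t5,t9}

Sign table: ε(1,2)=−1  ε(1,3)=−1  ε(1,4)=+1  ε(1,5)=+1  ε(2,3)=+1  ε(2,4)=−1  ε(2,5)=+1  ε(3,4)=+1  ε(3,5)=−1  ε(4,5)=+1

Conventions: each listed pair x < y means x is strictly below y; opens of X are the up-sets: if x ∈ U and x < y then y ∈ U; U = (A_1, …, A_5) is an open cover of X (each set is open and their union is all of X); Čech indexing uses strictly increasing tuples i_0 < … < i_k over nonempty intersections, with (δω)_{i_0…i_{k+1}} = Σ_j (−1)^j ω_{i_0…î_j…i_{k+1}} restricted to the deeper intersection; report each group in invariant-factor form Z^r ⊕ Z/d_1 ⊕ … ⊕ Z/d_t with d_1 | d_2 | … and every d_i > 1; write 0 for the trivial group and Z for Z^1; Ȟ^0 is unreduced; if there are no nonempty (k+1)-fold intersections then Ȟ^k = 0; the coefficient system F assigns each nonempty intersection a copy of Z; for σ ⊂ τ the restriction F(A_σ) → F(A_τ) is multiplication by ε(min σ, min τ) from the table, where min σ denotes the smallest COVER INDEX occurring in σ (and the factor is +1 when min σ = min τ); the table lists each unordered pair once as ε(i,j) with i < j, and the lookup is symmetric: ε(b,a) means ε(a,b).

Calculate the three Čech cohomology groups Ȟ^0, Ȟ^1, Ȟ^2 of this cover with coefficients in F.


Ȟ^0(U;F) ≅ Z; Ȟ^1(U;F) ≅ Z^2; Ȟ^2(U;F) ≅ 0

nerve simplices:
  A12={t4,t7} A13={t1} A14={t2,t3} A15={t5} A23={t8} A45={t9}
C dims 5,6; δ0: rk 4, SNF 1^4
degree 0: 5−4−0 = 1 → Ȟ^0 ≅ Z
degree 1: 6−0−4 = 2 → Ȟ^1 ≅ Z^2
degree 2: 0−0−0 = 0 → Ȟ^2 ≅ 0


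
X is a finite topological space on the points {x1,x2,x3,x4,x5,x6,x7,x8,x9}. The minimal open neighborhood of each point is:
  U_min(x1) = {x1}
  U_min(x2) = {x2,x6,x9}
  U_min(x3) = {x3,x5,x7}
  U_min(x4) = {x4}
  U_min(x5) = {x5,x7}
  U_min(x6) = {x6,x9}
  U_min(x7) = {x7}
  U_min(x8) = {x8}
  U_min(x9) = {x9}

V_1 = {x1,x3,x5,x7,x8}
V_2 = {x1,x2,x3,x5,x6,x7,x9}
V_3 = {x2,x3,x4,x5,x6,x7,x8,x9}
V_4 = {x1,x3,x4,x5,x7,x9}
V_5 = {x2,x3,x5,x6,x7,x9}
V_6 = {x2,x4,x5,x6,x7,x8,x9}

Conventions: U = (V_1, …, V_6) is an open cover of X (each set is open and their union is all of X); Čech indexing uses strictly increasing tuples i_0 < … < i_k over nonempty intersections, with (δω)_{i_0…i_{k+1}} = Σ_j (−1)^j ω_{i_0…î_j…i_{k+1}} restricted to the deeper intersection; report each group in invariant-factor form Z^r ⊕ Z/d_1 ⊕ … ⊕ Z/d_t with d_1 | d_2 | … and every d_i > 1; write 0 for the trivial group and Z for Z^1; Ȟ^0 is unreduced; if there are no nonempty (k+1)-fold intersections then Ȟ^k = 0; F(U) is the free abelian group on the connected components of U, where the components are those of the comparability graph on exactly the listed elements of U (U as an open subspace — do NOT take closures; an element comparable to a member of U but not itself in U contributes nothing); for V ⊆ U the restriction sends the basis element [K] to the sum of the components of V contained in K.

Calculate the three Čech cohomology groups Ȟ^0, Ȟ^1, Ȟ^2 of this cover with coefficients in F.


Ȟ^0 ≅ Z^5,  Ȟ^1 ≅ 0,  Ȟ^2 ≅ 0

intersection data:
  V12={x1,x3,x5,x7} V13={x3,x5,x7,x8} V14={x1,x3,x5,x7} V15={x3,x5,x7} V16={x5,x7,x8} V23={x2,x3,x5,x6,x7,x9} V24={x1,x3,x5,x7,x9} V25={x2,x3,x5,x6,x7,x9} V26={x2,x5,x6,x7,x9} V34={x3,x4,x5,x7,x9} V35={x2,x3,x5,x6,x7,x9} V36={x2,x4,x5,x6,x7,x8,x9} V45={x3,x5,x7,x9} V46={x4,x5,x7,x9} V56={x2,x5,x6,x7,x9}
  V123={x3,x5,x7} V124={x1,x3,x5,x7} V125={x3,x5,x7} V126={x5,x7} V134={x3,x5,x7} V135={x3,x5,x7} V136={x5,x7,x8} V145={x3,x5,x7} V146={x5,x7} V156={x5,x7} V234={x3,x5,x7,x9} V235={x2,x3,x5,x6,x7,x9} V236={x2,x5,x6,x7,x9} V245={x3,x5,x7,x9} V246={x5,x7,x9} V256={x2,x5,x6,x7,x9} V345={x3,x5,x7,x9} V346={x4,x5,x7,x9} V356={x2,x5,x6,x7,x9} V456={x5,x7,x9}
  V1234={x3,x5,x7} V1235={x3,x5,x7} V1236={x5,x7} V1245={x3,x5,x7} V1246={x5,x7} V1256={x5,x7} V1345={x3,x5,x7} V1346={x5,x7} V1356={x5,x7} V1456={x5,x7} V2345={x3,x5,x7,x9} V2346={x5,x7,x9} V2356={x2,x5,x6,x7,x9} V2456={x5,x7,x9} V3456={x5,x7,x9}
  V12345={x3,x5,x7} V12346={x5,x7} V12356={x5,x7} V12456={x5,x7} V13456={x5,x7} V23456={x5,x7,x9}
  V123456={x5,x7}
components per intersection:
  V1: {x1} {x3,x5,x7} {x8}
  V2: {x1} {x2,x6,x9} {x3,x5,x7}
  V3: {x2,x6,x9} {x3,x5,x7} {x4} {x8}
  V4: {x1} {x3,x5,x7} {x4} {x9}
  V5: {x2,x6,x9} {x3,x5,x7}
  V6: {x2,x6,x9} {x4} {x5,x7} {x8}
  V12: {x1} {x3,x5,x7}
  V13: {x3,x5,x7} {x8}
  V14: {x1} {x3,x5,x7}
  V15: {x3,x5,x7}
  V16: {x5,x7} {x8}
  V23: {x2,x6,x9} {x3,x5,x7}
  V24: {x1} {x3,x5,x7} {x9}
  V25: {x2,x6,x9} {x3,x5,x7}
  V26: {x2,x6,x9} {x5,x7}
  V34: {x3,x5,x7} {x4} {x9}
  V35: {x2,x6,x9} {x3,x5,x7}
  V36: {x2,x6,x9} {x4} {x5,x7} {x8}
  V45: {x3,x5,x7} {x9}
  V46: {x4} {x5,x7} {x9}
  V56: {x2,x6,x9} {x5,x7}
  V123: {x3,x5,x7}
  V124: {x1} {x3,x5,x7}
  V125: {x3,x5,x7}
  V126: {x5,x7}
  V134: {x3,x5,x7}
  V135: {x3,x5,x7}
  V136: {x5,x7} {x8}
  V145: {x3,x5,x7}
  V146: {x5,x7}
  V156: {x5,x7}
  V234: {x3,x5,x7} {x9}
  V235: {x2,x6,x9} {x3,x5,x7}
  V236: {x2,x6,x9} {x5,x7}
  V245: {x3,x5,x7} {x9}
  V246: {x5,x7} {x9}
  V256: {x2,x6,x9} {x5,x7}
  V345: {x3,x5,x7} {x9}
  V346: {x4} {x5,x7} {x9}
  V356: {x2,x6,x9} {x5,x7}
  V456: {x5,x7} {x9}
  V1234: {x3,x5,x7}
  V1235: {x3,x5,x7}
  V1236: {x5,x7}
  V1245: {x3,x5,x7}
  V1246: {x5,x7}
  V1256: {x5,x7}
  V1345: {x3,x5,x7}
  V1346: {x5,x7}
  V1356: {x5,x7}
  V1456: {x5,x7}
  V2345: {x3,x5,x7} {x9}
  V2346: {x5,x7} {x9}
  V2356: {x2,x6,x9} {x5,x7}
  V2456: {x5,x7} {x9}
  V3456: {x5,x7} {x9}
  V12345: {x3,x5,x7}
  V12346: {x5,x7}
  V12356: {x5,x7}
  V12456: {x5,x7}
  V13456: {x5,x7}
  V23456: {x5,x7} {x9}
  V123456: {x5,x7}
C dims 20,34,33,20; δ0: rk 15, SNF 1^15; δ1: rk 19, SNF 1^19; δ2: rk 14, SNF 1^14
Ȟ^0 = (20 − 15) − 0 = 5, so Ȟ^0 ≅ Z^5
Ȟ^1 = (34 − 19) − 15 = 0, so Ȟ^1 ≅ 0
Ȟ^2 = (33 − 14) − 19 = 0, so Ȟ^2 ≅ 0


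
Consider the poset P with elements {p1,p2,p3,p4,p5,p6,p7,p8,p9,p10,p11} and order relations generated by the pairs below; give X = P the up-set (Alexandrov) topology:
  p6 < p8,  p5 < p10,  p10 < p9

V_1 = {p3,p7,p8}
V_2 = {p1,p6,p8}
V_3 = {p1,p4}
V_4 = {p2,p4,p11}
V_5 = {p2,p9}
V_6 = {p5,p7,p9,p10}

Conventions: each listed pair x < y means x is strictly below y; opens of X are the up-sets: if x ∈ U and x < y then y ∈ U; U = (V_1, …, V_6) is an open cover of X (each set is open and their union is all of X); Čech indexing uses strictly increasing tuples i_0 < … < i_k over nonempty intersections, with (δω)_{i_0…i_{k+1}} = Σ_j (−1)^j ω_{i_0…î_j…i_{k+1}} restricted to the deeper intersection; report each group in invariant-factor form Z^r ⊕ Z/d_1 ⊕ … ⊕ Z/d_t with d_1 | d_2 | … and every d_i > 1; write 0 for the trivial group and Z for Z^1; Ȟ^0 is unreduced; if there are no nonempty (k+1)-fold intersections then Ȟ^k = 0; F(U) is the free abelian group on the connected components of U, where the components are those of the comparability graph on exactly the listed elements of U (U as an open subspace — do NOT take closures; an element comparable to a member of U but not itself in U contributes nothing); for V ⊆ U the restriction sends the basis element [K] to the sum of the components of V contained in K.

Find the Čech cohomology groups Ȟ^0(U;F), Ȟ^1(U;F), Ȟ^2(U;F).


nonempty intersections:
  V12={p8} V16={p7} V23={p1} V34={p4} V45={p2} V56={p9}
components per intersection:
  V1: {p3} {p7} {p8}
  V2: {p1} {p6,p8}
  V3: {p1} {p4}
  V4: {p2} {p4} {p11}
  V5: {p2} {p9}
  V6: {p5,p9,p10} {p7}
  V12: {p8}
  V16: {p7}
  V23: {p1}
  V34: {p4}
  V45: {p2}
  V56: {p9}
C dims 14,6; δ0: rk 6, SNF 1^6
Ȟ^0: (14−6)−0=8 ⇒ Z^8
Ȟ^1: (6−0)−6=0 ⇒ 0
Ȟ^2: (0−0)−0=0 ⇒ 0

Ȟ^0 = Z^8; Ȟ^1 = 0; Ȟ^2 = 0


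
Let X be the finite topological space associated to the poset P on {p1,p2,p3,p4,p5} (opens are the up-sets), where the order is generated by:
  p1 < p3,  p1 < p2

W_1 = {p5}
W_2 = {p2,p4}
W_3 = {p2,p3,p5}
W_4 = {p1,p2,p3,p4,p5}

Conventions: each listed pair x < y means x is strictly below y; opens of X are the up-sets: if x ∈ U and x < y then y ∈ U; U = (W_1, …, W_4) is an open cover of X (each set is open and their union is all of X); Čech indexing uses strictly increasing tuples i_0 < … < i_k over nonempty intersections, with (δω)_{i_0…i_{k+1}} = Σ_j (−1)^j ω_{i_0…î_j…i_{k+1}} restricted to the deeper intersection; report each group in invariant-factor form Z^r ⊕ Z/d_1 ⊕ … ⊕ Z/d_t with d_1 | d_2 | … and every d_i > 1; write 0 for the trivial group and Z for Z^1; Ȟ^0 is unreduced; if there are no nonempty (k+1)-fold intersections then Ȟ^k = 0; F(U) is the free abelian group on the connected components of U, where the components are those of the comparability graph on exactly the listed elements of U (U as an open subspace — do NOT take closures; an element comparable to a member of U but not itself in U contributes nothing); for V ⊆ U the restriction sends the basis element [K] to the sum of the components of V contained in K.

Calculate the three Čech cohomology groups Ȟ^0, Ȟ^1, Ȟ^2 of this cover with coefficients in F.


Ȟ^0 = Z^3, Ȟ^1 = 0, Ȟ^2 = 0

nonempty overlaps:
  W13={p5} W14={p5} W23={p2} W24={p2,p4} W34={p2,p3,p5}
  W134={p5} W234={p2}
components per intersection:
  W1: {p5}
  W2: {p2} {p4}
  W3: {p2} {p3} {p5}
  W4: {p1,p2,p3} {p4} {p5}
  W13: {p5}
  W14: {p5}
  W23: {p2}
  W24: {p2} {p4}
  W34: {p2} {p3} {p5}
  W134: {p5}
  W234: {p2}
C dims 9,8,2; δ0: rk 6, SNF 1^6; δ1: rk 2, SNF 1^2
degree 0: 9−6−0 = 3 → Ȟ^0 ≅ Z^3
degree 1: 8−2−6 = 0 → Ȟ^1 ≅ 0
degree 2: 2−0−2 = 0 → Ȟ^2 ≅ 0


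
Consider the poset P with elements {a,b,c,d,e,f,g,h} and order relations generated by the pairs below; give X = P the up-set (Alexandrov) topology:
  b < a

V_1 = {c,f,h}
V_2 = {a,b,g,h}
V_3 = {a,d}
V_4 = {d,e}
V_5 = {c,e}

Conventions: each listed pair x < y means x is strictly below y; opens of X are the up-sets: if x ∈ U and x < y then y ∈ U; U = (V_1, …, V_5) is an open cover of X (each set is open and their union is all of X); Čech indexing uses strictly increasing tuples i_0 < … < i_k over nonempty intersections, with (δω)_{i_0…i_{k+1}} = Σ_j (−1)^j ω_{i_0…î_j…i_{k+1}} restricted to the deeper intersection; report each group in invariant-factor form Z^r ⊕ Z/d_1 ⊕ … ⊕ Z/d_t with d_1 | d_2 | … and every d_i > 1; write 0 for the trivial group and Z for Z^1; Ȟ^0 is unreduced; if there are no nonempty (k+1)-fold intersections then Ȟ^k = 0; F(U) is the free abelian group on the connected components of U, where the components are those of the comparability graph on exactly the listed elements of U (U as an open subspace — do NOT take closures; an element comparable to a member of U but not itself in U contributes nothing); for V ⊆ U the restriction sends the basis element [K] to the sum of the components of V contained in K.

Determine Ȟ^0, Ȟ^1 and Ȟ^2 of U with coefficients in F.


nonempty overlaps:
  V12={h} V15={c} V23={a} V34={d} V45={e}
components per intersection:
  V1: {c} {f} {h}
  V2: {a,b} {g} {h}
  V3: {a} {d}
  V4: {d} {e}
  V5: {c} {e}
  V12: {h}
  V15: {c}
  V23: {a}
  V34: {d}
  V45: {e}
C dims 12,5; δ0: rk 5, SNF 1^5
degree 0: 12−5−0 = 7 → Ȟ^0 ≅ Z^7
degree 1: 5−0−5 = 0 → Ȟ^1 ≅ 0
degree 2: 0−0−0 = 0 → Ȟ^2 ≅ 0

Ȟ^0 = Z^7, Ȟ^1 = 0 and Ȟ^2 = 0


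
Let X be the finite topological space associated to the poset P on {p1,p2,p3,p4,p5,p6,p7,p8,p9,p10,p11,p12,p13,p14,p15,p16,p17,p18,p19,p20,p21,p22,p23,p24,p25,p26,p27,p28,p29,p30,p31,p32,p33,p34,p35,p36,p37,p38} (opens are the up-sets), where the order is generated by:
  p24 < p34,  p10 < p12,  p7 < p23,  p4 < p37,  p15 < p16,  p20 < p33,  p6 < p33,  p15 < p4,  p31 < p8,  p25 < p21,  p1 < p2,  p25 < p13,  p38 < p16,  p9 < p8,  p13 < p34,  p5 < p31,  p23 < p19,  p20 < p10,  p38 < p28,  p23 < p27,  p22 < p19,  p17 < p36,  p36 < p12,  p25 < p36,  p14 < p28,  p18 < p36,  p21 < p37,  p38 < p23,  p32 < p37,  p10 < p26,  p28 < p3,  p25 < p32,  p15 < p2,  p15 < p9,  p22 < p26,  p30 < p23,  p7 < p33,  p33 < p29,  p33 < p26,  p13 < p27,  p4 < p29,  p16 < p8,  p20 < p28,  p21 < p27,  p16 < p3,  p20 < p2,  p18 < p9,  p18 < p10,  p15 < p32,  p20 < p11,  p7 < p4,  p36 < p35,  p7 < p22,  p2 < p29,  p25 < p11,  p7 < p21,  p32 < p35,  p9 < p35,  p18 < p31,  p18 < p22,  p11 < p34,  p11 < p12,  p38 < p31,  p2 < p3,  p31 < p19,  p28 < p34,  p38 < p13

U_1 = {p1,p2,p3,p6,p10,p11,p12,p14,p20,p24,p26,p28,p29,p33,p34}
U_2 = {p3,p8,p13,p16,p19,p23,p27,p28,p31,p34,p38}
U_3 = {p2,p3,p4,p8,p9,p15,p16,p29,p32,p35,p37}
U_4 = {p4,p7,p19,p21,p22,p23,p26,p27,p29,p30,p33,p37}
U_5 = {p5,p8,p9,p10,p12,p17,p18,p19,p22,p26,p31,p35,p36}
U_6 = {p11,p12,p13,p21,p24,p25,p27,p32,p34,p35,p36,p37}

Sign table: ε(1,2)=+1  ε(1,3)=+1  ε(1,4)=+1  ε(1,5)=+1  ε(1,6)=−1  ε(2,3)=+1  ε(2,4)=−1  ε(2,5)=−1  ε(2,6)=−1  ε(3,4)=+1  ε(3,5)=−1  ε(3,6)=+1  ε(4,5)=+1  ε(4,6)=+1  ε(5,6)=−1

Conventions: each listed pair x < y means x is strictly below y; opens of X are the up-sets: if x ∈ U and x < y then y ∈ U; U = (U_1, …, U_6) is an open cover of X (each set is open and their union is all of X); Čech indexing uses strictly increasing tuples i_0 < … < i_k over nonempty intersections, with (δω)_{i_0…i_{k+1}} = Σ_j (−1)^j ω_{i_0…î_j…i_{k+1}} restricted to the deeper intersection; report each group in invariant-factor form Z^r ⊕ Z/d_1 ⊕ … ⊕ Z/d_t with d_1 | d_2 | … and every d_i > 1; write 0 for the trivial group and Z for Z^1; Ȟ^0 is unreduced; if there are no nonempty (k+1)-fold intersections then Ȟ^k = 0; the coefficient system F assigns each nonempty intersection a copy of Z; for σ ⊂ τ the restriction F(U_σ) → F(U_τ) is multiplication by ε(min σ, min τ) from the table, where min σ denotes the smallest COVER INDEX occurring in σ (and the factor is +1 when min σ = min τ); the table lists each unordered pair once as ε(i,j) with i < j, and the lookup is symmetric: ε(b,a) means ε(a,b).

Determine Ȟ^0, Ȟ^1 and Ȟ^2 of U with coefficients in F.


nerve of the cover:
  U12={p3,p28,p34} U13={p2,p3,p29} U14={p26,p29,p33} U15={p10,p12,p26} U16={p11,p12,p24,p34} U23={p3,p8,p16} U24={p19,p23,p27} U25={p8,p19,p31} U26={p13,p27,p34} U34={p4,p29,p37} U35={p8,p9,p35} U36={p32,p35,p37} U45={p19,p22,p26} U46={p21,p27,p37} U56={p12,p35,p36}
  U123={p3} U126={p34} U134={p29} U145={p26} U156={p12} U235={p8} U245={p19} U246={p27} U346={p37} U356={p35}
C dims 6,15,10; δ0: rk 6, SNF 1^5·2; δ1: rk 9, SNF 1^9
Ȟ^0 = (6 − 6) − 0 = 0, so Ȟ^0 ≅ 0
Ȟ^1 = (15 − 9) − 6 = 0 plus torsion [2], so Ȟ^1 ≅ Z/2
Ȟ^2 = (10 − 0) − 9 = 1, so Ȟ^2 ≅ Z

Ȟ^0 ≅ 0,  Ȟ^1 ≅ Z/2,  Ȟ^2 ≅ Z


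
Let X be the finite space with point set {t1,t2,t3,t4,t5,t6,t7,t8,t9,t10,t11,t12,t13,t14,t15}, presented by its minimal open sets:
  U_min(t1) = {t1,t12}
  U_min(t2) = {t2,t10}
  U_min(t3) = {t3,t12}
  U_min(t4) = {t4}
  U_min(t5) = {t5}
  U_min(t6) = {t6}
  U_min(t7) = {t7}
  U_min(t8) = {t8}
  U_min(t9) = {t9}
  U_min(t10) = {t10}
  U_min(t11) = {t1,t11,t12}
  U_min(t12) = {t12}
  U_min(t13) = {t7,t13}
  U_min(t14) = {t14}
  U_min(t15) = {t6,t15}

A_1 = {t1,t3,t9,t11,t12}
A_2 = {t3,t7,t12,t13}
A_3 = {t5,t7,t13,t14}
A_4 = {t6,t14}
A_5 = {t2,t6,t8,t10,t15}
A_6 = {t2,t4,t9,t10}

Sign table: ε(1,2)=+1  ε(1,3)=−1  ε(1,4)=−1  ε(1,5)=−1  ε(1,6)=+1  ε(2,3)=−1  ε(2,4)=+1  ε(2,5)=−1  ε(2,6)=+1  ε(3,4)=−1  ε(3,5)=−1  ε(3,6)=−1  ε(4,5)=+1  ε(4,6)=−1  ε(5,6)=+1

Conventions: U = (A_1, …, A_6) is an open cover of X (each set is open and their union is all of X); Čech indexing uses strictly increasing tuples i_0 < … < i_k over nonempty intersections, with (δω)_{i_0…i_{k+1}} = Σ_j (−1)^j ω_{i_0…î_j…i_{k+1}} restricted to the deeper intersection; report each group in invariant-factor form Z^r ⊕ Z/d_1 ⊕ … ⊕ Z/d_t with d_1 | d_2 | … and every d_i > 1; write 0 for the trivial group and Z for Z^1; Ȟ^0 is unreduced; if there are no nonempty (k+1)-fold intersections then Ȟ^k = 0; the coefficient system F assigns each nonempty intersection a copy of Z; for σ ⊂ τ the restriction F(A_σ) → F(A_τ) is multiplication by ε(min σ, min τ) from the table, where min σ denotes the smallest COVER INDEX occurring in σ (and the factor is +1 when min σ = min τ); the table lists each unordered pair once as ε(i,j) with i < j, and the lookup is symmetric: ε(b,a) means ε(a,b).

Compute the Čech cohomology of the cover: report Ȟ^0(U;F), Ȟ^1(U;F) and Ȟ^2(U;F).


intersection data:
  A12={t3,t12} A16={t9} A23={t7,t13} A34={t14} A45={t6} A56={t2,t10}
C dims 6,6; δ0: rk 5, SNF 1^5
Ȟ^0 = (6 − 5) − 0 = 1, so Ȟ^0 ≅ Z
Ȟ^1 = (6 − 0) − 5 = 1, so Ȟ^1 ≅ Z
Ȟ^2 = (0 − 0) − 0 = 0, so Ȟ^2 ≅ 0

Ȟ^0(U;F) ≅ Z, Ȟ^1(U;F) ≅ Z, Ȟ^2(U;F) ≅ 0


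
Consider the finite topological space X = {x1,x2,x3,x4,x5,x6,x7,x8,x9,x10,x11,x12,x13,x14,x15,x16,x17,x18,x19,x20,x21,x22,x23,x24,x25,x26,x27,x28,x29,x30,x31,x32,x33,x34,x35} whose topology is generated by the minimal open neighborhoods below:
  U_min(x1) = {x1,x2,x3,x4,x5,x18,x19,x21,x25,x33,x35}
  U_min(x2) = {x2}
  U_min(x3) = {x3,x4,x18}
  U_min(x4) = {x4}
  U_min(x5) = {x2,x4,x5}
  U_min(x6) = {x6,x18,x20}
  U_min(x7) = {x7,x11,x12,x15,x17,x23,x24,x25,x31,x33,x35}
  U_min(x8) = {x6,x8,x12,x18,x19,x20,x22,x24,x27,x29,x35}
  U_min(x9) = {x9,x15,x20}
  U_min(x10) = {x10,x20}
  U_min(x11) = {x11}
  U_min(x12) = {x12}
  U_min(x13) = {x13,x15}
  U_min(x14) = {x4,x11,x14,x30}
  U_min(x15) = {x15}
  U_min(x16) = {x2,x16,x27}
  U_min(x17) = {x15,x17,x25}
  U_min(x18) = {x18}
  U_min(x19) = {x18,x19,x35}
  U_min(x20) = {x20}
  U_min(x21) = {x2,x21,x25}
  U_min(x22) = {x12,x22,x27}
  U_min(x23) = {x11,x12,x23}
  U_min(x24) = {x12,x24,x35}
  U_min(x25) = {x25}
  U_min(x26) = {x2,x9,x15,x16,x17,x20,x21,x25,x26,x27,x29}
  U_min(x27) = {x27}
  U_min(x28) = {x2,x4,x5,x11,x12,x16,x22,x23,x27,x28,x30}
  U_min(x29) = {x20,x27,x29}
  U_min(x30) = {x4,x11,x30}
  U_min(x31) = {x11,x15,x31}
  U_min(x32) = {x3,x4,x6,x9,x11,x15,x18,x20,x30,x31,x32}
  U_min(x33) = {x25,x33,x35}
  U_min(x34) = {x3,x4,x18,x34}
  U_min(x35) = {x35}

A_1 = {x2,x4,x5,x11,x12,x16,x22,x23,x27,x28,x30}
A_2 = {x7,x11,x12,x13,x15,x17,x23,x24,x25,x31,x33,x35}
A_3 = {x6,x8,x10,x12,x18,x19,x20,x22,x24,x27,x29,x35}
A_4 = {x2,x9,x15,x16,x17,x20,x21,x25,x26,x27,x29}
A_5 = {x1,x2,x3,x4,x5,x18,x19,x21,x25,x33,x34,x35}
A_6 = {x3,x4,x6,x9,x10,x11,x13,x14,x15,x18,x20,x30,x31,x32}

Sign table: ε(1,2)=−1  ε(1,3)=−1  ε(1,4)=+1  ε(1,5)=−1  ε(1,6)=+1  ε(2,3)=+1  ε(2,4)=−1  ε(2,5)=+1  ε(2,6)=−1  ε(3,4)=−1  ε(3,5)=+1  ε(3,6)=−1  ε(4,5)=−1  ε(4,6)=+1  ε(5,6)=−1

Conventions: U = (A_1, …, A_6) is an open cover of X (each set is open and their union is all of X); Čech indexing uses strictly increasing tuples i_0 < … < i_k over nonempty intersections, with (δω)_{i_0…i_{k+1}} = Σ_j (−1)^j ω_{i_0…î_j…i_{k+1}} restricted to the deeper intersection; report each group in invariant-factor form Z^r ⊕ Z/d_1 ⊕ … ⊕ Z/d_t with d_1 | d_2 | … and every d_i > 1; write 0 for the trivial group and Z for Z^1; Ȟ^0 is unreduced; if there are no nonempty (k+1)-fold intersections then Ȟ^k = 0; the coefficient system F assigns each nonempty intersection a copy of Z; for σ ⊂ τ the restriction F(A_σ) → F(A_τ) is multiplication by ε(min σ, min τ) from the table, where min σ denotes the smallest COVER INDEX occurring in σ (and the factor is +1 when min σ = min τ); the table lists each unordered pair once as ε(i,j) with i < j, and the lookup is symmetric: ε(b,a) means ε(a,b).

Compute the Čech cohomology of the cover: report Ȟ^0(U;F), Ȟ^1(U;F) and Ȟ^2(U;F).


Ȟ^0(U;F) ≅ Z, Ȟ^1(U;F) ≅ 0 and Ȟ^2(U;F) ≅ Z/2

intersection data:
  A12={x11,x12,x23} A13={x12,x22,x27} A14={x2,x16,x27} A15={x2,x4,x5} A16={x4,x11,x30} A23={x12,x24,x35} A24={x15,x17,x25} A25={x25,x33,x35} A26={x11,x13,x15,x31} A34={x20,x27,x29} A35={x18,x19,x35} A36={x6,x10,x18,x20} A45={x2,x21,x25} A46={x9,x15,x20} A56={x3,x4,x18}
  A123={x12} A126={x11} A134={x27} A145={x2} A156={x4} A235={x35} A245={x25} A246={x15} A346={x20} A356={x18}
C dims 6,15,10; δ0: rk 5, SNF 1^5; δ1: rk 10, SNF 1^9·2
Ȟ^0 = (6 − 5) − 0 = 1, so Ȟ^0 ≅ Z
Ȟ^1 = (15 − 10) − 5 = 0, so Ȟ^1 ≅ 0
Ȟ^2 = (10 − 0) − 10 = 0 plus torsion [2], so Ȟ^2 ≅ Z/2
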